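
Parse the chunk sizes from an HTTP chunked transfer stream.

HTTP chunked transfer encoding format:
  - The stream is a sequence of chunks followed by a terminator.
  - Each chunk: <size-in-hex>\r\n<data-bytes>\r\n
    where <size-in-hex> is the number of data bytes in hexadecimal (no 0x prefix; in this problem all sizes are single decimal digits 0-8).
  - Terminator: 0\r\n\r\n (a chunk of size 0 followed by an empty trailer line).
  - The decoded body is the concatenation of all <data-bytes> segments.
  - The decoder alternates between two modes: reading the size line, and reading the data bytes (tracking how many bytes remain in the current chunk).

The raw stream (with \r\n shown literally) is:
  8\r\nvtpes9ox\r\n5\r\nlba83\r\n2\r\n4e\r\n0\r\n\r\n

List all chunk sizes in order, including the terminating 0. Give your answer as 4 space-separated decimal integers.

Chunk 1: stream[0..1]='8' size=0x8=8, data at stream[3..11]='vtpes9ox' -> body[0..8], body so far='vtpes9ox'
Chunk 2: stream[13..14]='5' size=0x5=5, data at stream[16..21]='lba83' -> body[8..13], body so far='vtpes9oxlba83'
Chunk 3: stream[23..24]='2' size=0x2=2, data at stream[26..28]='4e' -> body[13..15], body so far='vtpes9oxlba834e'
Chunk 4: stream[30..31]='0' size=0 (terminator). Final body='vtpes9oxlba834e' (15 bytes)

Answer: 8 5 2 0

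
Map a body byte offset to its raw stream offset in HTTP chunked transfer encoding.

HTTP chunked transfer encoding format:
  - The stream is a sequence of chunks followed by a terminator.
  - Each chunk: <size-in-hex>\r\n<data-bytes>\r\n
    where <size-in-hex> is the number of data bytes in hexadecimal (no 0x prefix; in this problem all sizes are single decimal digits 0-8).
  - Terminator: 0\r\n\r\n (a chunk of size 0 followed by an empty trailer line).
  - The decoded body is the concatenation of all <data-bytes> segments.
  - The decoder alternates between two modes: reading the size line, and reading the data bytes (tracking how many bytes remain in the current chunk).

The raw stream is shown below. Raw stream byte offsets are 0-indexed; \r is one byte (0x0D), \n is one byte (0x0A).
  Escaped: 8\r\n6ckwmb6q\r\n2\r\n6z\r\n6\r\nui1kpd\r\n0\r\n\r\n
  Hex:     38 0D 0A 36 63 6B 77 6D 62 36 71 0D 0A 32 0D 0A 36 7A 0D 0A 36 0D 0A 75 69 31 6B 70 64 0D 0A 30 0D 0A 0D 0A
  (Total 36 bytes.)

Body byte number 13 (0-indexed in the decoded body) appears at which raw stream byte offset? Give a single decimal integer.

Chunk 1: stream[0..1]='8' size=0x8=8, data at stream[3..11]='6ckwmb6q' -> body[0..8], body so far='6ckwmb6q'
Chunk 2: stream[13..14]='2' size=0x2=2, data at stream[16..18]='6z' -> body[8..10], body so far='6ckwmb6q6z'
Chunk 3: stream[20..21]='6' size=0x6=6, data at stream[23..29]='ui1kpd' -> body[10..16], body so far='6ckwmb6q6zui1kpd'
Chunk 4: stream[31..32]='0' size=0 (terminator). Final body='6ckwmb6q6zui1kpd' (16 bytes)
Body byte 13 at stream offset 26

Answer: 26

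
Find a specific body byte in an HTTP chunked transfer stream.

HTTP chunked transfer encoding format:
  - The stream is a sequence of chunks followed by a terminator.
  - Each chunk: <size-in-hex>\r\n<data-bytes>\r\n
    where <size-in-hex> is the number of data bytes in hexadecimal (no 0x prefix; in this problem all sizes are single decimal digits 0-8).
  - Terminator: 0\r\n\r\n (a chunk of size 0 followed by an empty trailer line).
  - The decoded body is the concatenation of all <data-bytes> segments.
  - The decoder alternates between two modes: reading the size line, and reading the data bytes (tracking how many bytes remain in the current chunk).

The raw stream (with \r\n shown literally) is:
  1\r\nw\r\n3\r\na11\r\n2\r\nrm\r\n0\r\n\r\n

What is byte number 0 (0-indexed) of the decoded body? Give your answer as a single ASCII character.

Answer: w

Derivation:
Chunk 1: stream[0..1]='1' size=0x1=1, data at stream[3..4]='w' -> body[0..1], body so far='w'
Chunk 2: stream[6..7]='3' size=0x3=3, data at stream[9..12]='a11' -> body[1..4], body so far='wa11'
Chunk 3: stream[14..15]='2' size=0x2=2, data at stream[17..19]='rm' -> body[4..6], body so far='wa11rm'
Chunk 4: stream[21..22]='0' size=0 (terminator). Final body='wa11rm' (6 bytes)
Body byte 0 = 'w'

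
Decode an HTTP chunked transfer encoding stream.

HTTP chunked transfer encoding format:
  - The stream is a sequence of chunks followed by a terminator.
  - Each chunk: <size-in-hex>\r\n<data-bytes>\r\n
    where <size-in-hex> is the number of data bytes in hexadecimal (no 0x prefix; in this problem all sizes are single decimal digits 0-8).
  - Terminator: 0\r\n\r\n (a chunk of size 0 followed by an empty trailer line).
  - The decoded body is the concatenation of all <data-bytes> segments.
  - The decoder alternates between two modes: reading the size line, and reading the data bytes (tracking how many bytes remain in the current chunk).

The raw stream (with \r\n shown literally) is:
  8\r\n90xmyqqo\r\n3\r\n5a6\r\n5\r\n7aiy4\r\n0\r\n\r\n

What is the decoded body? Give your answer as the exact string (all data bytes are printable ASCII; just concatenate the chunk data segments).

Answer: 90xmyqqo5a67aiy4

Derivation:
Chunk 1: stream[0..1]='8' size=0x8=8, data at stream[3..11]='90xmyqqo' -> body[0..8], body so far='90xmyqqo'
Chunk 2: stream[13..14]='3' size=0x3=3, data at stream[16..19]='5a6' -> body[8..11], body so far='90xmyqqo5a6'
Chunk 3: stream[21..22]='5' size=0x5=5, data at stream[24..29]='7aiy4' -> body[11..16], body so far='90xmyqqo5a67aiy4'
Chunk 4: stream[31..32]='0' size=0 (terminator). Final body='90xmyqqo5a67aiy4' (16 bytes)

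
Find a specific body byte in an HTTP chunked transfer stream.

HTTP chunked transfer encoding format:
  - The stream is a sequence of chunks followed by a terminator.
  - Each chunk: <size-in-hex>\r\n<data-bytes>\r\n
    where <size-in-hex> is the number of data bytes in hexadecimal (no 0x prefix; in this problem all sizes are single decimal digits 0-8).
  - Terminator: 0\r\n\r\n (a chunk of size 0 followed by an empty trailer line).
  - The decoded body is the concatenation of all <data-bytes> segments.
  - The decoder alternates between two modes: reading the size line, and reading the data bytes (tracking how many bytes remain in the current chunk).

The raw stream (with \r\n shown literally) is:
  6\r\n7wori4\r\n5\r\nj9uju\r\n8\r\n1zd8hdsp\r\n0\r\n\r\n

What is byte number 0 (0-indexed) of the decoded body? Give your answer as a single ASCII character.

Chunk 1: stream[0..1]='6' size=0x6=6, data at stream[3..9]='7wori4' -> body[0..6], body so far='7wori4'
Chunk 2: stream[11..12]='5' size=0x5=5, data at stream[14..19]='j9uju' -> body[6..11], body so far='7wori4j9uju'
Chunk 3: stream[21..22]='8' size=0x8=8, data at stream[24..32]='1zd8hdsp' -> body[11..19], body so far='7wori4j9uju1zd8hdsp'
Chunk 4: stream[34..35]='0' size=0 (terminator). Final body='7wori4j9uju1zd8hdsp' (19 bytes)
Body byte 0 = '7'

Answer: 7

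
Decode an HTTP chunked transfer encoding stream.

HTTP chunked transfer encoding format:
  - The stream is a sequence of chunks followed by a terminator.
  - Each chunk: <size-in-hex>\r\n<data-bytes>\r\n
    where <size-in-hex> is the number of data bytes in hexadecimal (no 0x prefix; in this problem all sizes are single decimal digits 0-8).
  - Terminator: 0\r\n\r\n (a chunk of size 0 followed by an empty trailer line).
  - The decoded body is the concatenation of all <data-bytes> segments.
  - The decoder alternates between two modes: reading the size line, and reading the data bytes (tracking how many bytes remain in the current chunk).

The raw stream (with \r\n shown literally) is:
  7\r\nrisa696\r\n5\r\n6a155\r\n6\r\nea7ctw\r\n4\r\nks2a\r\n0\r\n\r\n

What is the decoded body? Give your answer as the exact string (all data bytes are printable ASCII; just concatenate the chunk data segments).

Chunk 1: stream[0..1]='7' size=0x7=7, data at stream[3..10]='risa696' -> body[0..7], body so far='risa696'
Chunk 2: stream[12..13]='5' size=0x5=5, data at stream[15..20]='6a155' -> body[7..12], body so far='risa6966a155'
Chunk 3: stream[22..23]='6' size=0x6=6, data at stream[25..31]='ea7ctw' -> body[12..18], body so far='risa6966a155ea7ctw'
Chunk 4: stream[33..34]='4' size=0x4=4, data at stream[36..40]='ks2a' -> body[18..22], body so far='risa6966a155ea7ctwks2a'
Chunk 5: stream[42..43]='0' size=0 (terminator). Final body='risa6966a155ea7ctwks2a' (22 bytes)

Answer: risa6966a155ea7ctwks2a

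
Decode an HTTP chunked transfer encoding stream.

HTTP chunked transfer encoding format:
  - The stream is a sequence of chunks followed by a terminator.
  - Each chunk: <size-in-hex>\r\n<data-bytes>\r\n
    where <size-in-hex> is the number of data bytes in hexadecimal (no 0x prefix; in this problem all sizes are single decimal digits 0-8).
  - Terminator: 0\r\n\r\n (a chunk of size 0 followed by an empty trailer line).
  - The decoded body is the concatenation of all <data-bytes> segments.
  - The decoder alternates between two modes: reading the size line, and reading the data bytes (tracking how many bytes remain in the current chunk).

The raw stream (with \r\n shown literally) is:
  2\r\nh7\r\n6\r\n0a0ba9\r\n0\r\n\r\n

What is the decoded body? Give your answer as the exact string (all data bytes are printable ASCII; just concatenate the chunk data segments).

Chunk 1: stream[0..1]='2' size=0x2=2, data at stream[3..5]='h7' -> body[0..2], body so far='h7'
Chunk 2: stream[7..8]='6' size=0x6=6, data at stream[10..16]='0a0ba9' -> body[2..8], body so far='h70a0ba9'
Chunk 3: stream[18..19]='0' size=0 (terminator). Final body='h70a0ba9' (8 bytes)

Answer: h70a0ba9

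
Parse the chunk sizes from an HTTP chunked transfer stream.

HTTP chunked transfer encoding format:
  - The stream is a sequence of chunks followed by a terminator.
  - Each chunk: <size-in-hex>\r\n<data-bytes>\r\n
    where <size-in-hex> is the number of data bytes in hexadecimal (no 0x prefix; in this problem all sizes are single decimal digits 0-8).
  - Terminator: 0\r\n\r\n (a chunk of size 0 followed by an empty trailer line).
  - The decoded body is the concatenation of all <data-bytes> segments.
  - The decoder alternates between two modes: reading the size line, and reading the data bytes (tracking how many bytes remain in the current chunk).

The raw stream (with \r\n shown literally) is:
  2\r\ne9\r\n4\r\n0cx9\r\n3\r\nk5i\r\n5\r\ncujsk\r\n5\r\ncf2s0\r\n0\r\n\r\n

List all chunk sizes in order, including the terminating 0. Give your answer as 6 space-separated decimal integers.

Chunk 1: stream[0..1]='2' size=0x2=2, data at stream[3..5]='e9' -> body[0..2], body so far='e9'
Chunk 2: stream[7..8]='4' size=0x4=4, data at stream[10..14]='0cx9' -> body[2..6], body so far='e90cx9'
Chunk 3: stream[16..17]='3' size=0x3=3, data at stream[19..22]='k5i' -> body[6..9], body so far='e90cx9k5i'
Chunk 4: stream[24..25]='5' size=0x5=5, data at stream[27..32]='cujsk' -> body[9..14], body so far='e90cx9k5icujsk'
Chunk 5: stream[34..35]='5' size=0x5=5, data at stream[37..42]='cf2s0' -> body[14..19], body so far='e90cx9k5icujskcf2s0'
Chunk 6: stream[44..45]='0' size=0 (terminator). Final body='e90cx9k5icujskcf2s0' (19 bytes)

Answer: 2 4 3 5 5 0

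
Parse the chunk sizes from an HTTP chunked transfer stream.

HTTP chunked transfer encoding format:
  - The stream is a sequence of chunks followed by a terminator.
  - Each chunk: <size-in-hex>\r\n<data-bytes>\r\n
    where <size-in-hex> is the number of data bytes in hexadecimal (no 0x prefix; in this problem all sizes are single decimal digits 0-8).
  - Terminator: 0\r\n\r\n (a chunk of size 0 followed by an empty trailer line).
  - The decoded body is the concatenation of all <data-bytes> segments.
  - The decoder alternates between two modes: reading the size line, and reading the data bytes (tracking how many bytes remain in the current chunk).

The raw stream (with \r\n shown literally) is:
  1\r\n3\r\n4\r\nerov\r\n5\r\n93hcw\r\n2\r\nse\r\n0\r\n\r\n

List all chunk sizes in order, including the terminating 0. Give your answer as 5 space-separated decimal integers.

Answer: 1 4 5 2 0

Derivation:
Chunk 1: stream[0..1]='1' size=0x1=1, data at stream[3..4]='3' -> body[0..1], body so far='3'
Chunk 2: stream[6..7]='4' size=0x4=4, data at stream[9..13]='erov' -> body[1..5], body so far='3erov'
Chunk 3: stream[15..16]='5' size=0x5=5, data at stream[18..23]='93hcw' -> body[5..10], body so far='3erov93hcw'
Chunk 4: stream[25..26]='2' size=0x2=2, data at stream[28..30]='se' -> body[10..12], body so far='3erov93hcwse'
Chunk 5: stream[32..33]='0' size=0 (terminator). Final body='3erov93hcwse' (12 bytes)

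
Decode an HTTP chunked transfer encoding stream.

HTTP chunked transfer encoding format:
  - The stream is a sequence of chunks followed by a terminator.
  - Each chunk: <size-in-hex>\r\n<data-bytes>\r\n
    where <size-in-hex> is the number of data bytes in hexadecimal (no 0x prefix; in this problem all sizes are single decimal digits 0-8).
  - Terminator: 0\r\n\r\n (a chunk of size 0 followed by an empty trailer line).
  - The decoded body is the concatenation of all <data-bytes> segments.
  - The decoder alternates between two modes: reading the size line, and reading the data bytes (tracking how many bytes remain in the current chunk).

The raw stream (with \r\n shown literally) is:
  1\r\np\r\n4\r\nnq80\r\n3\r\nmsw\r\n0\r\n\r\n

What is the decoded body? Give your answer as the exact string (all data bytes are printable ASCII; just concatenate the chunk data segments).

Chunk 1: stream[0..1]='1' size=0x1=1, data at stream[3..4]='p' -> body[0..1], body so far='p'
Chunk 2: stream[6..7]='4' size=0x4=4, data at stream[9..13]='nq80' -> body[1..5], body so far='pnq80'
Chunk 3: stream[15..16]='3' size=0x3=3, data at stream[18..21]='msw' -> body[5..8], body so far='pnq80msw'
Chunk 4: stream[23..24]='0' size=0 (terminator). Final body='pnq80msw' (8 bytes)

Answer: pnq80msw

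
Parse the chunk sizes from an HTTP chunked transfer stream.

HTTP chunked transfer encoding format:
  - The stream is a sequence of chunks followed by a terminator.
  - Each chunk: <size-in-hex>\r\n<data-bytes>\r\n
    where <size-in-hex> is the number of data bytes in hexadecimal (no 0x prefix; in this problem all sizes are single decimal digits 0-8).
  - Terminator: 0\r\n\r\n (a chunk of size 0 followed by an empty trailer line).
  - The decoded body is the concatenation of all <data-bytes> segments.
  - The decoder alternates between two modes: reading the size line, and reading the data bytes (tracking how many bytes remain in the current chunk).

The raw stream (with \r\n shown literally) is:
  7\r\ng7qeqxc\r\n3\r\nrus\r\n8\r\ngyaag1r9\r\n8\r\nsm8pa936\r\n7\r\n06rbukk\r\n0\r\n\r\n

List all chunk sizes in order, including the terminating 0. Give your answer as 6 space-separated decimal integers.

Chunk 1: stream[0..1]='7' size=0x7=7, data at stream[3..10]='g7qeqxc' -> body[0..7], body so far='g7qeqxc'
Chunk 2: stream[12..13]='3' size=0x3=3, data at stream[15..18]='rus' -> body[7..10], body so far='g7qeqxcrus'
Chunk 3: stream[20..21]='8' size=0x8=8, data at stream[23..31]='gyaag1r9' -> body[10..18], body so far='g7qeqxcrusgyaag1r9'
Chunk 4: stream[33..34]='8' size=0x8=8, data at stream[36..44]='sm8pa936' -> body[18..26], body so far='g7qeqxcrusgyaag1r9sm8pa936'
Chunk 5: stream[46..47]='7' size=0x7=7, data at stream[49..56]='06rbukk' -> body[26..33], body so far='g7qeqxcrusgyaag1r9sm8pa93606rbukk'
Chunk 6: stream[58..59]='0' size=0 (terminator). Final body='g7qeqxcrusgyaag1r9sm8pa93606rbukk' (33 bytes)

Answer: 7 3 8 8 7 0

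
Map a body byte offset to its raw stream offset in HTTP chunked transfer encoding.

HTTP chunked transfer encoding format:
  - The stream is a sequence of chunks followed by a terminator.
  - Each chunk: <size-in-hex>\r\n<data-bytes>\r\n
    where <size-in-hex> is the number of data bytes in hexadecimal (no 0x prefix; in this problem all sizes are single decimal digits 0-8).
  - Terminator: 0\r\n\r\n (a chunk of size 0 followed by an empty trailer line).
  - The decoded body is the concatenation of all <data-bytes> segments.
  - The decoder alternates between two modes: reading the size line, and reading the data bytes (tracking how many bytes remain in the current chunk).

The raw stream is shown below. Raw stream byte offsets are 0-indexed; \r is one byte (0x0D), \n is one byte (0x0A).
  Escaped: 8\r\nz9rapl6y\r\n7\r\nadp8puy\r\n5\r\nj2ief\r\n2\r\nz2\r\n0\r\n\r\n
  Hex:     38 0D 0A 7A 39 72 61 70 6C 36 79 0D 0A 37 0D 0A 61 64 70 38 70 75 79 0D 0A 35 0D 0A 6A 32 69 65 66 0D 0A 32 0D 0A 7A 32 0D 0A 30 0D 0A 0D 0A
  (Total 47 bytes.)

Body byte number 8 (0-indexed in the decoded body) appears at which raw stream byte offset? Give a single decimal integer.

Chunk 1: stream[0..1]='8' size=0x8=8, data at stream[3..11]='z9rapl6y' -> body[0..8], body so far='z9rapl6y'
Chunk 2: stream[13..14]='7' size=0x7=7, data at stream[16..23]='adp8puy' -> body[8..15], body so far='z9rapl6yadp8puy'
Chunk 3: stream[25..26]='5' size=0x5=5, data at stream[28..33]='j2ief' -> body[15..20], body so far='z9rapl6yadp8puyj2ief'
Chunk 4: stream[35..36]='2' size=0x2=2, data at stream[38..40]='z2' -> body[20..22], body so far='z9rapl6yadp8puyj2iefz2'
Chunk 5: stream[42..43]='0' size=0 (terminator). Final body='z9rapl6yadp8puyj2iefz2' (22 bytes)
Body byte 8 at stream offset 16

Answer: 16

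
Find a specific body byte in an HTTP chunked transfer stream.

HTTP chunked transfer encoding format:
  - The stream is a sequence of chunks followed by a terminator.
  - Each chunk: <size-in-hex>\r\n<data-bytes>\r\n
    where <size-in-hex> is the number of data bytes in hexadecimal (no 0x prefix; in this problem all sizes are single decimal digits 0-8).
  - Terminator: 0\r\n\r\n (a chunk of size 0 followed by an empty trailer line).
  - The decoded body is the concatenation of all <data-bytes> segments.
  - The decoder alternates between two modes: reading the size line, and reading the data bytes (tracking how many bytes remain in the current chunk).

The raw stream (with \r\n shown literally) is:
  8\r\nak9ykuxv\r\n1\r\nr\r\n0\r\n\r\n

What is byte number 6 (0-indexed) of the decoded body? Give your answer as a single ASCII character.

Chunk 1: stream[0..1]='8' size=0x8=8, data at stream[3..11]='ak9ykuxv' -> body[0..8], body so far='ak9ykuxv'
Chunk 2: stream[13..14]='1' size=0x1=1, data at stream[16..17]='r' -> body[8..9], body so far='ak9ykuxvr'
Chunk 3: stream[19..20]='0' size=0 (terminator). Final body='ak9ykuxvr' (9 bytes)
Body byte 6 = 'x'

Answer: x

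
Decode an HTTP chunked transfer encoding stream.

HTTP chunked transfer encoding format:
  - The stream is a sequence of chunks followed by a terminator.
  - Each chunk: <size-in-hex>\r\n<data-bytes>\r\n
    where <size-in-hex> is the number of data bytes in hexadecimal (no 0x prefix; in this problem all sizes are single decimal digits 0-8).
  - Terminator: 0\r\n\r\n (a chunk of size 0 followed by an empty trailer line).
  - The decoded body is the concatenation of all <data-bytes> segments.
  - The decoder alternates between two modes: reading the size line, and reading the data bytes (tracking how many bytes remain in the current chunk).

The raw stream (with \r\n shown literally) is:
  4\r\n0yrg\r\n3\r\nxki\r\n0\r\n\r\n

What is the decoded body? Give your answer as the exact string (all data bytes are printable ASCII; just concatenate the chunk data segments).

Chunk 1: stream[0..1]='4' size=0x4=4, data at stream[3..7]='0yrg' -> body[0..4], body so far='0yrg'
Chunk 2: stream[9..10]='3' size=0x3=3, data at stream[12..15]='xki' -> body[4..7], body so far='0yrgxki'
Chunk 3: stream[17..18]='0' size=0 (terminator). Final body='0yrgxki' (7 bytes)

Answer: 0yrgxki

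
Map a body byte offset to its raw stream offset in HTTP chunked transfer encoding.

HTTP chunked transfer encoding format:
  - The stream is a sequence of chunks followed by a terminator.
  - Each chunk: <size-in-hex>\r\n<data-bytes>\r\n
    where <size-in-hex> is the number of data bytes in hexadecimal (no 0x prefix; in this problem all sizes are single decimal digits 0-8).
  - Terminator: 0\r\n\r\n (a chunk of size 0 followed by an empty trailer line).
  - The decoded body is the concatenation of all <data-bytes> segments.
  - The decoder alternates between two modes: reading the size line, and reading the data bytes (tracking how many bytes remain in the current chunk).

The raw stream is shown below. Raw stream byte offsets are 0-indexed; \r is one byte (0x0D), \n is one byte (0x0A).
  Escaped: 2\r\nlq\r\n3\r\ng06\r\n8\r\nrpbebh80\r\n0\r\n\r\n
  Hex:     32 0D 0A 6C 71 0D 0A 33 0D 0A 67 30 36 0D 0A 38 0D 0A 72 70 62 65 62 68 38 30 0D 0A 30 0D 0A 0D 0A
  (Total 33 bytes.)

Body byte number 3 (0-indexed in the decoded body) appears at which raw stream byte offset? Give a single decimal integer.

Chunk 1: stream[0..1]='2' size=0x2=2, data at stream[3..5]='lq' -> body[0..2], body so far='lq'
Chunk 2: stream[7..8]='3' size=0x3=3, data at stream[10..13]='g06' -> body[2..5], body so far='lqg06'
Chunk 3: stream[15..16]='8' size=0x8=8, data at stream[18..26]='rpbebh80' -> body[5..13], body so far='lqg06rpbebh80'
Chunk 4: stream[28..29]='0' size=0 (terminator). Final body='lqg06rpbebh80' (13 bytes)
Body byte 3 at stream offset 11

Answer: 11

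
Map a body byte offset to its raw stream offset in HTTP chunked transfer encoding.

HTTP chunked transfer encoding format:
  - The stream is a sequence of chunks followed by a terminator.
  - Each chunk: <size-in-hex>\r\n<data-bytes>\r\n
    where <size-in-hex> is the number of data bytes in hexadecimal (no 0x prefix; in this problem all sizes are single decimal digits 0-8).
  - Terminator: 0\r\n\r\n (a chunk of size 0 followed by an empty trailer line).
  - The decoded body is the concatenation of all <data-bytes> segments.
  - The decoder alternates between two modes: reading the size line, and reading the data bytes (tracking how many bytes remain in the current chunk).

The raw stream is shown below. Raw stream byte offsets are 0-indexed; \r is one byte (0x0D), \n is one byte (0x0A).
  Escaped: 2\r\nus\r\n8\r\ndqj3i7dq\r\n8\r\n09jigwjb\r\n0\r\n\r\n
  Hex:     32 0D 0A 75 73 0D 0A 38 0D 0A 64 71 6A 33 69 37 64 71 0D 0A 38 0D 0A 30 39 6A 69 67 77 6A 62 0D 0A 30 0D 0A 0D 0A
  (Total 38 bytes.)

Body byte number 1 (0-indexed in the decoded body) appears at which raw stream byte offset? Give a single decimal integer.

Chunk 1: stream[0..1]='2' size=0x2=2, data at stream[3..5]='us' -> body[0..2], body so far='us'
Chunk 2: stream[7..8]='8' size=0x8=8, data at stream[10..18]='dqj3i7dq' -> body[2..10], body so far='usdqj3i7dq'
Chunk 3: stream[20..21]='8' size=0x8=8, data at stream[23..31]='09jigwjb' -> body[10..18], body so far='usdqj3i7dq09jigwjb'
Chunk 4: stream[33..34]='0' size=0 (terminator). Final body='usdqj3i7dq09jigwjb' (18 bytes)
Body byte 1 at stream offset 4

Answer: 4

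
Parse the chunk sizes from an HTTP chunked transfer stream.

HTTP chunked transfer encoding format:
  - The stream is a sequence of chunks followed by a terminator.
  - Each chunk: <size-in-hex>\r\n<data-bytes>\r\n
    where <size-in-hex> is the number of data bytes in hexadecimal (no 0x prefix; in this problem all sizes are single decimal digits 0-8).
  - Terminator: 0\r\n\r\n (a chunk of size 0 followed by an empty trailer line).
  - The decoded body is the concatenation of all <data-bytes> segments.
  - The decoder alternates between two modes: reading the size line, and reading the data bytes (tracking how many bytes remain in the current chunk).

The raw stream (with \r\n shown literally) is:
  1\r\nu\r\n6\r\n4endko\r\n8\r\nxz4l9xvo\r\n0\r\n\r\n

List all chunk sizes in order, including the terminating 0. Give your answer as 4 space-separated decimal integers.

Chunk 1: stream[0..1]='1' size=0x1=1, data at stream[3..4]='u' -> body[0..1], body so far='u'
Chunk 2: stream[6..7]='6' size=0x6=6, data at stream[9..15]='4endko' -> body[1..7], body so far='u4endko'
Chunk 3: stream[17..18]='8' size=0x8=8, data at stream[20..28]='xz4l9xvo' -> body[7..15], body so far='u4endkoxz4l9xvo'
Chunk 4: stream[30..31]='0' size=0 (terminator). Final body='u4endkoxz4l9xvo' (15 bytes)

Answer: 1 6 8 0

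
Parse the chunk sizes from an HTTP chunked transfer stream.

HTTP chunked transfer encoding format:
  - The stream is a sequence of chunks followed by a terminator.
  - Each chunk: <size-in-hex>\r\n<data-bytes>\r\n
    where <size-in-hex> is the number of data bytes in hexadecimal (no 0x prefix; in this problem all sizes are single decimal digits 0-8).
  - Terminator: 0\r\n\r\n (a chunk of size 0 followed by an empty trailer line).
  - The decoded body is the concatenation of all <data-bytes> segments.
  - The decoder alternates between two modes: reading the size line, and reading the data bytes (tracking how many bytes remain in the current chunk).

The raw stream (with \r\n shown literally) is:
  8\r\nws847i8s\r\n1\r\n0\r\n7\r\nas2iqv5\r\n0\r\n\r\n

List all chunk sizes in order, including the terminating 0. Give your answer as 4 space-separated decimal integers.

Chunk 1: stream[0..1]='8' size=0x8=8, data at stream[3..11]='ws847i8s' -> body[0..8], body so far='ws847i8s'
Chunk 2: stream[13..14]='1' size=0x1=1, data at stream[16..17]='0' -> body[8..9], body so far='ws847i8s0'
Chunk 3: stream[19..20]='7' size=0x7=7, data at stream[22..29]='as2iqv5' -> body[9..16], body so far='ws847i8s0as2iqv5'
Chunk 4: stream[31..32]='0' size=0 (terminator). Final body='ws847i8s0as2iqv5' (16 bytes)

Answer: 8 1 7 0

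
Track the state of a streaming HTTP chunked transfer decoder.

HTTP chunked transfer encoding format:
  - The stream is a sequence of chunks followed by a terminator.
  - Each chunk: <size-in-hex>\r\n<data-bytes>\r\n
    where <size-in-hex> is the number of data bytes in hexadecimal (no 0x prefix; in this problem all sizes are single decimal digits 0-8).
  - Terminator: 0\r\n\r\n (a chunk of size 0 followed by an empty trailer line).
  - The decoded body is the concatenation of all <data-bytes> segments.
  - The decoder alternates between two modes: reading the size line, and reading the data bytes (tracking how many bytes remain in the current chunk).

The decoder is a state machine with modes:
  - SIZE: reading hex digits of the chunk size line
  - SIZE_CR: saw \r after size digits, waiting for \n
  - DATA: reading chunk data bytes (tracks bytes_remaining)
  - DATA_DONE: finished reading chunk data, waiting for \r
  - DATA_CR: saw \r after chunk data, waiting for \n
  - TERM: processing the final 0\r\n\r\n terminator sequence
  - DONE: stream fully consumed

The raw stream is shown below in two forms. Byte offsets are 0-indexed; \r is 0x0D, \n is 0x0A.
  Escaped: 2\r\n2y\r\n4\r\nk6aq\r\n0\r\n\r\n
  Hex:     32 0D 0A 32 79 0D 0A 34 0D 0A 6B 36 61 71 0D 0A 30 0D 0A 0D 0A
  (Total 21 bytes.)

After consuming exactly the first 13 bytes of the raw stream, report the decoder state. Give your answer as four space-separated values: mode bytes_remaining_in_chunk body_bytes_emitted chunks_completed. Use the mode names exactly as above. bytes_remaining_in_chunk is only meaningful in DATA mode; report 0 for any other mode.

Answer: DATA 1 5 1

Derivation:
Byte 0 = '2': mode=SIZE remaining=0 emitted=0 chunks_done=0
Byte 1 = 0x0D: mode=SIZE_CR remaining=0 emitted=0 chunks_done=0
Byte 2 = 0x0A: mode=DATA remaining=2 emitted=0 chunks_done=0
Byte 3 = '2': mode=DATA remaining=1 emitted=1 chunks_done=0
Byte 4 = 'y': mode=DATA_DONE remaining=0 emitted=2 chunks_done=0
Byte 5 = 0x0D: mode=DATA_CR remaining=0 emitted=2 chunks_done=0
Byte 6 = 0x0A: mode=SIZE remaining=0 emitted=2 chunks_done=1
Byte 7 = '4': mode=SIZE remaining=0 emitted=2 chunks_done=1
Byte 8 = 0x0D: mode=SIZE_CR remaining=0 emitted=2 chunks_done=1
Byte 9 = 0x0A: mode=DATA remaining=4 emitted=2 chunks_done=1
Byte 10 = 'k': mode=DATA remaining=3 emitted=3 chunks_done=1
Byte 11 = '6': mode=DATA remaining=2 emitted=4 chunks_done=1
Byte 12 = 'a': mode=DATA remaining=1 emitted=5 chunks_done=1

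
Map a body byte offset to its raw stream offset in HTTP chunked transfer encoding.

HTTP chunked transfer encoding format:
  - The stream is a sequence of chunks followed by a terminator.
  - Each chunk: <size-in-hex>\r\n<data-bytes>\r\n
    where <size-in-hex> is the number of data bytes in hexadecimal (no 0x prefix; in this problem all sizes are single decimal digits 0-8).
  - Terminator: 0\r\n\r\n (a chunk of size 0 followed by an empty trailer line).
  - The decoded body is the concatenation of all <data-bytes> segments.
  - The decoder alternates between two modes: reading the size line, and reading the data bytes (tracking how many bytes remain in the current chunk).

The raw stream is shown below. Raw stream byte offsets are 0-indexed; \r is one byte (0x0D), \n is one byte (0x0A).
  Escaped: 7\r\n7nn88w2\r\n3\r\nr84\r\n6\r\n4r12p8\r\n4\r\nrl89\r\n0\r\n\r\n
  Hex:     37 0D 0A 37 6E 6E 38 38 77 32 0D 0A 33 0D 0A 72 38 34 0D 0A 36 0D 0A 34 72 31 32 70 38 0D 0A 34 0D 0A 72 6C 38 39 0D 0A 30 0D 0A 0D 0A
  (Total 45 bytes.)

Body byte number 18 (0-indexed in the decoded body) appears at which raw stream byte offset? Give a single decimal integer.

Answer: 36

Derivation:
Chunk 1: stream[0..1]='7' size=0x7=7, data at stream[3..10]='7nn88w2' -> body[0..7], body so far='7nn88w2'
Chunk 2: stream[12..13]='3' size=0x3=3, data at stream[15..18]='r84' -> body[7..10], body so far='7nn88w2r84'
Chunk 3: stream[20..21]='6' size=0x6=6, data at stream[23..29]='4r12p8' -> body[10..16], body so far='7nn88w2r844r12p8'
Chunk 4: stream[31..32]='4' size=0x4=4, data at stream[34..38]='rl89' -> body[16..20], body so far='7nn88w2r844r12p8rl89'
Chunk 5: stream[40..41]='0' size=0 (terminator). Final body='7nn88w2r844r12p8rl89' (20 bytes)
Body byte 18 at stream offset 36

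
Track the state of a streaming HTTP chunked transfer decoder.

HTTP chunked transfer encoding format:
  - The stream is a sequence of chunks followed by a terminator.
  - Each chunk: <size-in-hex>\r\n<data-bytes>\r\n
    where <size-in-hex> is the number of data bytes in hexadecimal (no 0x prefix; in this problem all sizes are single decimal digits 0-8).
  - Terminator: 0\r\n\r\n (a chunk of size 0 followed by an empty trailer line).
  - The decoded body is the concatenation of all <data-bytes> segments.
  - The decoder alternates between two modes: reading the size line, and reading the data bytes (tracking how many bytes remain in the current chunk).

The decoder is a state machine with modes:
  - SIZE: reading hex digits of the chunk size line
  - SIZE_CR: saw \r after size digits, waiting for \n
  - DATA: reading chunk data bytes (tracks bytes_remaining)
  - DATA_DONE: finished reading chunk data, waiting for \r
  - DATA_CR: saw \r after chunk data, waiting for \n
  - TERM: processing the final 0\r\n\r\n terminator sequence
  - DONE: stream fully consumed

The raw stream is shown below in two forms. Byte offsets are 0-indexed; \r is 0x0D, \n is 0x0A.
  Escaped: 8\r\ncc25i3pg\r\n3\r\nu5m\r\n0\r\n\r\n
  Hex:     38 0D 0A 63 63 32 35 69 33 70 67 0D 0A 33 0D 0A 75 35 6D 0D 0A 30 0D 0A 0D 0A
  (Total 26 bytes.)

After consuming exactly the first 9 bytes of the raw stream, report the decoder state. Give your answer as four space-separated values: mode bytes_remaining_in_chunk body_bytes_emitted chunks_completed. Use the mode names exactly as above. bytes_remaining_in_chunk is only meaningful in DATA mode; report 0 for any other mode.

Byte 0 = '8': mode=SIZE remaining=0 emitted=0 chunks_done=0
Byte 1 = 0x0D: mode=SIZE_CR remaining=0 emitted=0 chunks_done=0
Byte 2 = 0x0A: mode=DATA remaining=8 emitted=0 chunks_done=0
Byte 3 = 'c': mode=DATA remaining=7 emitted=1 chunks_done=0
Byte 4 = 'c': mode=DATA remaining=6 emitted=2 chunks_done=0
Byte 5 = '2': mode=DATA remaining=5 emitted=3 chunks_done=0
Byte 6 = '5': mode=DATA remaining=4 emitted=4 chunks_done=0
Byte 7 = 'i': mode=DATA remaining=3 emitted=5 chunks_done=0
Byte 8 = '3': mode=DATA remaining=2 emitted=6 chunks_done=0

Answer: DATA 2 6 0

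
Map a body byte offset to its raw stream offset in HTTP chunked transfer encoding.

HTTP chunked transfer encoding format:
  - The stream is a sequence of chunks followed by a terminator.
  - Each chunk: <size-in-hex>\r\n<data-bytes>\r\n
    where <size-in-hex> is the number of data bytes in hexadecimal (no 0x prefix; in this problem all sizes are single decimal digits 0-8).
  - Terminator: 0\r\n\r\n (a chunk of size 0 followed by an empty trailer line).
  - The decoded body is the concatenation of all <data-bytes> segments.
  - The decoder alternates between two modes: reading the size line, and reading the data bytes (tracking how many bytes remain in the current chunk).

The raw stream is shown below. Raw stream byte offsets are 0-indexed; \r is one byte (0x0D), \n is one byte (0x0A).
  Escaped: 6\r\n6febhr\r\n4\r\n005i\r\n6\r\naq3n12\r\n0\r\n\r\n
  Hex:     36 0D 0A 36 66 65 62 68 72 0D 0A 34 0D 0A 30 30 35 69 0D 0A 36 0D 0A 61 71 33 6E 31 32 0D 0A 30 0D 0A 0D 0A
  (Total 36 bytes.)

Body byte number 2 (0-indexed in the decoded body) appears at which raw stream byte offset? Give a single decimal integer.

Answer: 5

Derivation:
Chunk 1: stream[0..1]='6' size=0x6=6, data at stream[3..9]='6febhr' -> body[0..6], body so far='6febhr'
Chunk 2: stream[11..12]='4' size=0x4=4, data at stream[14..18]='005i' -> body[6..10], body so far='6febhr005i'
Chunk 3: stream[20..21]='6' size=0x6=6, data at stream[23..29]='aq3n12' -> body[10..16], body so far='6febhr005iaq3n12'
Chunk 4: stream[31..32]='0' size=0 (terminator). Final body='6febhr005iaq3n12' (16 bytes)
Body byte 2 at stream offset 5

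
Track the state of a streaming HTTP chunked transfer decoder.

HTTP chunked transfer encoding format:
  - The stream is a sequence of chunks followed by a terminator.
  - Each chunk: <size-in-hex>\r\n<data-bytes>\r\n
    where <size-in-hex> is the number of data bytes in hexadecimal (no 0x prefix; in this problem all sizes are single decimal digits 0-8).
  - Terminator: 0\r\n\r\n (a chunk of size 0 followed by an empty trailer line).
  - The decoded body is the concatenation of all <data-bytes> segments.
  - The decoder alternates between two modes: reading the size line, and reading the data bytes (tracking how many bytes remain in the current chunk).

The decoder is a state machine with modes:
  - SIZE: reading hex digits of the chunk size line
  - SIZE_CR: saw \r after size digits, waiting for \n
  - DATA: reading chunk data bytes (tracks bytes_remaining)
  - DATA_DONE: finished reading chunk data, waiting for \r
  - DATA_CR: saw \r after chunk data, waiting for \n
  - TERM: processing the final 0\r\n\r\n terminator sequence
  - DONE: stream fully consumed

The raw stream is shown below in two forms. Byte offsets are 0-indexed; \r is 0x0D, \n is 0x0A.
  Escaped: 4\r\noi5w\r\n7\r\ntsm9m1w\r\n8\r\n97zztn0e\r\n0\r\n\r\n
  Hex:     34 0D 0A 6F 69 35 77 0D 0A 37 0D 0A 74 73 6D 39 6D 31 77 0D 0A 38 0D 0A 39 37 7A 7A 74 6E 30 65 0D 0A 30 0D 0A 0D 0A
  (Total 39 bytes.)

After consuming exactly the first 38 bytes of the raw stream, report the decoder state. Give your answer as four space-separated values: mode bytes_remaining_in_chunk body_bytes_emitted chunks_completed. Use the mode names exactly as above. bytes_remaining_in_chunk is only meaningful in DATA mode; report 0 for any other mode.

Byte 0 = '4': mode=SIZE remaining=0 emitted=0 chunks_done=0
Byte 1 = 0x0D: mode=SIZE_CR remaining=0 emitted=0 chunks_done=0
Byte 2 = 0x0A: mode=DATA remaining=4 emitted=0 chunks_done=0
Byte 3 = 'o': mode=DATA remaining=3 emitted=1 chunks_done=0
Byte 4 = 'i': mode=DATA remaining=2 emitted=2 chunks_done=0
Byte 5 = '5': mode=DATA remaining=1 emitted=3 chunks_done=0
Byte 6 = 'w': mode=DATA_DONE remaining=0 emitted=4 chunks_done=0
Byte 7 = 0x0D: mode=DATA_CR remaining=0 emitted=4 chunks_done=0
Byte 8 = 0x0A: mode=SIZE remaining=0 emitted=4 chunks_done=1
Byte 9 = '7': mode=SIZE remaining=0 emitted=4 chunks_done=1
Byte 10 = 0x0D: mode=SIZE_CR remaining=0 emitted=4 chunks_done=1
Byte 11 = 0x0A: mode=DATA remaining=7 emitted=4 chunks_done=1
Byte 12 = 't': mode=DATA remaining=6 emitted=5 chunks_done=1
Byte 13 = 's': mode=DATA remaining=5 emitted=6 chunks_done=1
Byte 14 = 'm': mode=DATA remaining=4 emitted=7 chunks_done=1
Byte 15 = '9': mode=DATA remaining=3 emitted=8 chunks_done=1
Byte 16 = 'm': mode=DATA remaining=2 emitted=9 chunks_done=1
Byte 17 = '1': mode=DATA remaining=1 emitted=10 chunks_done=1
Byte 18 = 'w': mode=DATA_DONE remaining=0 emitted=11 chunks_done=1
Byte 19 = 0x0D: mode=DATA_CR remaining=0 emitted=11 chunks_done=1
Byte 20 = 0x0A: mode=SIZE remaining=0 emitted=11 chunks_done=2
Byte 21 = '8': mode=SIZE remaining=0 emitted=11 chunks_done=2
Byte 22 = 0x0D: mode=SIZE_CR remaining=0 emitted=11 chunks_done=2
Byte 23 = 0x0A: mode=DATA remaining=8 emitted=11 chunks_done=2
Byte 24 = '9': mode=DATA remaining=7 emitted=12 chunks_done=2
Byte 25 = '7': mode=DATA remaining=6 emitted=13 chunks_done=2
Byte 26 = 'z': mode=DATA remaining=5 emitted=14 chunks_done=2
Byte 27 = 'z': mode=DATA remaining=4 emitted=15 chunks_done=2
Byte 28 = 't': mode=DATA remaining=3 emitted=16 chunks_done=2
Byte 29 = 'n': mode=DATA remaining=2 emitted=17 chunks_done=2
Byte 30 = '0': mode=DATA remaining=1 emitted=18 chunks_done=2
Byte 31 = 'e': mode=DATA_DONE remaining=0 emitted=19 chunks_done=2
Byte 32 = 0x0D: mode=DATA_CR remaining=0 emitted=19 chunks_done=2
Byte 33 = 0x0A: mode=SIZE remaining=0 emitted=19 chunks_done=3
Byte 34 = '0': mode=SIZE remaining=0 emitted=19 chunks_done=3
Byte 35 = 0x0D: mode=SIZE_CR remaining=0 emitted=19 chunks_done=3
Byte 36 = 0x0A: mode=TERM remaining=0 emitted=19 chunks_done=3
Byte 37 = 0x0D: mode=TERM remaining=0 emitted=19 chunks_done=3

Answer: TERM 0 19 3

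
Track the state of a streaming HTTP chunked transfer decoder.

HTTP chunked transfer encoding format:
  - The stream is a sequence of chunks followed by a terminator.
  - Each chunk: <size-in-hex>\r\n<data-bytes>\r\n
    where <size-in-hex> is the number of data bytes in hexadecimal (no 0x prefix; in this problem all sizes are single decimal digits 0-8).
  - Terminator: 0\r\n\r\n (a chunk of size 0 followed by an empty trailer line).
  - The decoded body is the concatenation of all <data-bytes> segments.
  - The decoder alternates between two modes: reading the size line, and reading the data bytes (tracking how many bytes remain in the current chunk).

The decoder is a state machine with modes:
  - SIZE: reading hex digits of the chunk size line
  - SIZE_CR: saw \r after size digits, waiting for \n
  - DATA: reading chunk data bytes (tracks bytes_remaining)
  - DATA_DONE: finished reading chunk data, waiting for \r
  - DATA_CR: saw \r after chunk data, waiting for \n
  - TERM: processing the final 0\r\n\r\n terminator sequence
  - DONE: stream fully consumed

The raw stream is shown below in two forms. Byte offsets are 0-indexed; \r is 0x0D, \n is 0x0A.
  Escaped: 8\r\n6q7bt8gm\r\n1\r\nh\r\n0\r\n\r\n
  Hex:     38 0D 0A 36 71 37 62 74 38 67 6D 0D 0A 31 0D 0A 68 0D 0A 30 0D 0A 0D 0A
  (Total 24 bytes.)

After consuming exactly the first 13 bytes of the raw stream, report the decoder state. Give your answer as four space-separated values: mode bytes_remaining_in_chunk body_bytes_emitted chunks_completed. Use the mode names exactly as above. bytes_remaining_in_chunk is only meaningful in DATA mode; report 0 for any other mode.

Byte 0 = '8': mode=SIZE remaining=0 emitted=0 chunks_done=0
Byte 1 = 0x0D: mode=SIZE_CR remaining=0 emitted=0 chunks_done=0
Byte 2 = 0x0A: mode=DATA remaining=8 emitted=0 chunks_done=0
Byte 3 = '6': mode=DATA remaining=7 emitted=1 chunks_done=0
Byte 4 = 'q': mode=DATA remaining=6 emitted=2 chunks_done=0
Byte 5 = '7': mode=DATA remaining=5 emitted=3 chunks_done=0
Byte 6 = 'b': mode=DATA remaining=4 emitted=4 chunks_done=0
Byte 7 = 't': mode=DATA remaining=3 emitted=5 chunks_done=0
Byte 8 = '8': mode=DATA remaining=2 emitted=6 chunks_done=0
Byte 9 = 'g': mode=DATA remaining=1 emitted=7 chunks_done=0
Byte 10 = 'm': mode=DATA_DONE remaining=0 emitted=8 chunks_done=0
Byte 11 = 0x0D: mode=DATA_CR remaining=0 emitted=8 chunks_done=0
Byte 12 = 0x0A: mode=SIZE remaining=0 emitted=8 chunks_done=1

Answer: SIZE 0 8 1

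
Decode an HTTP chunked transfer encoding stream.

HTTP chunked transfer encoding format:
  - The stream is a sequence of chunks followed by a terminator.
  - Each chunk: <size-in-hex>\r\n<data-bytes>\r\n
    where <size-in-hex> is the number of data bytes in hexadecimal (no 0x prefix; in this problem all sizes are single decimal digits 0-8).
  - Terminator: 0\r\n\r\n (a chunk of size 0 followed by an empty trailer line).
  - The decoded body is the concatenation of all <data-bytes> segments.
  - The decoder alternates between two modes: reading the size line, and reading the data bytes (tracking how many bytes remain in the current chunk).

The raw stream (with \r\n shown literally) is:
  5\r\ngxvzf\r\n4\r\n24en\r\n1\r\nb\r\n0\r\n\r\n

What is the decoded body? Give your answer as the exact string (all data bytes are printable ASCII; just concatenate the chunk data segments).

Answer: gxvzf24enb

Derivation:
Chunk 1: stream[0..1]='5' size=0x5=5, data at stream[3..8]='gxvzf' -> body[0..5], body so far='gxvzf'
Chunk 2: stream[10..11]='4' size=0x4=4, data at stream[13..17]='24en' -> body[5..9], body so far='gxvzf24en'
Chunk 3: stream[19..20]='1' size=0x1=1, data at stream[22..23]='b' -> body[9..10], body so far='gxvzf24enb'
Chunk 4: stream[25..26]='0' size=0 (terminator). Final body='gxvzf24enb' (10 bytes)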